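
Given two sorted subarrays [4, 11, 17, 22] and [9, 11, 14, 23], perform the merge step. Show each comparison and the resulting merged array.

Merging process:

Compare 4 vs 9: take 4 from left. Merged: [4]
Compare 11 vs 9: take 9 from right. Merged: [4, 9]
Compare 11 vs 11: take 11 from left. Merged: [4, 9, 11]
Compare 17 vs 11: take 11 from right. Merged: [4, 9, 11, 11]
Compare 17 vs 14: take 14 from right. Merged: [4, 9, 11, 11, 14]
Compare 17 vs 23: take 17 from left. Merged: [4, 9, 11, 11, 14, 17]
Compare 22 vs 23: take 22 from left. Merged: [4, 9, 11, 11, 14, 17, 22]
Append remaining from right: [23]. Merged: [4, 9, 11, 11, 14, 17, 22, 23]

Final merged array: [4, 9, 11, 11, 14, 17, 22, 23]
Total comparisons: 7

The merged array is [4, 9, 11, 11, 14, 17, 22, 23], requiring 7 comparisons. The merge step runs in O(n) time where n is the total number of elements.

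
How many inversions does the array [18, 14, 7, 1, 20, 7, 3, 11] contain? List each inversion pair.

Finding inversions in [18, 14, 7, 1, 20, 7, 3, 11]:

(0, 1): arr[0]=18 > arr[1]=14
(0, 2): arr[0]=18 > arr[2]=7
(0, 3): arr[0]=18 > arr[3]=1
(0, 5): arr[0]=18 > arr[5]=7
(0, 6): arr[0]=18 > arr[6]=3
(0, 7): arr[0]=18 > arr[7]=11
(1, 2): arr[1]=14 > arr[2]=7
(1, 3): arr[1]=14 > arr[3]=1
(1, 5): arr[1]=14 > arr[5]=7
(1, 6): arr[1]=14 > arr[6]=3
(1, 7): arr[1]=14 > arr[7]=11
(2, 3): arr[2]=7 > arr[3]=1
(2, 6): arr[2]=7 > arr[6]=3
(4, 5): arr[4]=20 > arr[5]=7
(4, 6): arr[4]=20 > arr[6]=3
(4, 7): arr[4]=20 > arr[7]=11
(5, 6): arr[5]=7 > arr[6]=3

Total inversions: 17

The array has 17 inversion(s): (0,1), (0,2), (0,3), (0,5), (0,6), (0,7), (1,2), (1,3), (1,5), (1,6), (1,7), (2,3), (2,6), (4,5), (4,6), (4,7), (5,6). Each pair (i,j) satisfies i < j and arr[i] > arr[j].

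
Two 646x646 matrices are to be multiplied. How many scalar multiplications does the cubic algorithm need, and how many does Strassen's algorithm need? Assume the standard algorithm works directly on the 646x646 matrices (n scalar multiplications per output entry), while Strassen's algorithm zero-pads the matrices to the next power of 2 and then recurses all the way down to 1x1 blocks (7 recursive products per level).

Matrix multiplication for 646x646 matrices:

Strassen's algorithm requires power-of-2 dimensions. Pad 646x646 to 1024x1024 (next power of 2).

Standard algorithm: 646^3 = 269586136 multiplications
Strassen's algorithm: 7^(log2(1024)) = 7^10 = 282475249 multiplications
Difference: 269586136 - 282475249 = -12889113 (Strassen uses MORE here due to padding overhead — for small or just-over-power-of-2 n, padding can outweigh the per-level savings)

Standard: 269586136 multiplications (646^3). Strassen: 282475249 multiplications (7^10, after padding to 1024x1024). Strassen reduces 8 recursive multiplications to 7 at each level.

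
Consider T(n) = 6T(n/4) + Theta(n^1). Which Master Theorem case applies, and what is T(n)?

Master Theorem for T(n) = 6T(n/4) + O(n^1):

a = 6, b = 4, c = 1
log_b(a) = log_4(6) = 1.2925

Case 1: c = 1 < log_4(6) = 1.2925
T(n) = O(n^(log_4 6))

For T(n) = 6T(n/4) + O(n^1): log_4(6) = 1.2925. This is Case 1 of the Master Theorem (c < log_b(a), work dominated by leaves), giving O(n^(log_4 6)).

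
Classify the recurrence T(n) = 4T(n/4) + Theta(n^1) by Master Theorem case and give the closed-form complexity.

Master Theorem for T(n) = 4T(n/4) + O(n^1):

a = 4, b = 4, c = 1
log_b(a) = log_4(4) = 1.0000

Case 2: c = 1 = log_4(4) = 1.0000
T(n) = O(n^1 log n) = O(n log n)

For T(n) = 4T(n/4) + O(n^1): log_4(4) = 1.0000. This is Case 2 of the Master Theorem (c = log_b(a), equal work at all levels), giving O(n log n).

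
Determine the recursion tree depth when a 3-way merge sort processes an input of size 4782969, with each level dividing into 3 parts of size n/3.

For divide and conquer with division factor 3:

Problem sizes at each level:
Level 0: 4782969
Level 1: 1594323
Level 2: 531441
Level 3: 177147
Level 4: 59049
Level 5: 19683
Level 6: 6561
Level 7: 2187
Level 8: 729
Level 9: 243
Level 10: 81
Level 11: 27
Level 12: 9
Level 13: 3
Level 14: 1

The root is level 0 and the size-1 base case is level 14 (the tree spans levels 0 through 14, i.e. 15 levels counting the root), so the depth is the number of divisions: log_3(4782969) = 14

The recursion tree depth is log_3(4782969) = 14. At each level, the problem size is divided by 3, so it takes 14 divisions to reduce to a base case of size 1. The algorithm makes 3 recursive calls at each level.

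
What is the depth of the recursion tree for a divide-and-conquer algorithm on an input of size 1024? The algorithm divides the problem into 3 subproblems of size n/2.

For divide and conquer with division factor 2:

Problem sizes at each level:
Level 0: 1024
Level 1: 512
Level 2: 256
Level 3: 128
Level 4: 64
Level 5: 32
Level 6: 16
Level 7: 8
Level 8: 4
Level 9: 2
Level 10: 1

The root is level 0 and the size-1 base case is level 10 (the tree spans levels 0 through 10, i.e. 11 levels counting the root), so the depth is the number of divisions: log_2(1024) = 10

The recursion tree depth is log_2(1024) = 10. At each level, the problem size is divided by 2, so it takes 10 divisions to reduce to a base case of size 1. The algorithm makes 3 recursive calls at each level.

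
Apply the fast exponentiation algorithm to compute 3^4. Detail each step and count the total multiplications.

Computing 3^4 by squaring (build up from 3^1; each line after the first costs one multiplication):

3^1 = 3
3^2 = (3^1)^2 = 3^2 = 9
3^4 = (3^2)^2 = 9^2 = 81

Result: 81
Multiplications needed: 2 (2 lines after 3^1)

3^4 = 81. Using exponentiation by squaring, this requires 2 multiplications. The key idea: if the exponent is even, square the half-power; if odd, multiply by the base once.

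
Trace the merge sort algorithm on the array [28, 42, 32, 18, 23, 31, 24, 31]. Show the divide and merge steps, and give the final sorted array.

Merge sort trace:

Split: [28, 42, 32, 18, 23, 31, 24, 31] -> [28, 42, 32, 18] and [23, 31, 24, 31]
  Split: [28, 42, 32, 18] -> [28, 42] and [32, 18]
    Split: [28, 42] -> [28] and [42]
    Merge: [28] + [42] -> [28, 42]
    Split: [32, 18] -> [32] and [18]
    Merge: [32] + [18] -> [18, 32]
  Merge: [28, 42] + [18, 32] -> [18, 28, 32, 42]
  Split: [23, 31, 24, 31] -> [23, 31] and [24, 31]
    Split: [23, 31] -> [23] and [31]
    Merge: [23] + [31] -> [23, 31]
    Split: [24, 31] -> [24] and [31]
    Merge: [24] + [31] -> [24, 31]
  Merge: [23, 31] + [24, 31] -> [23, 24, 31, 31]
Merge: [18, 28, 32, 42] + [23, 24, 31, 31] -> [18, 23, 24, 28, 31, 31, 32, 42]

Final sorted array: [18, 23, 24, 28, 31, 31, 32, 42]

The merge sort proceeds by recursively splitting the array and merging sorted halves.
After all merges, the sorted array is [18, 23, 24, 28, 31, 31, 32, 42].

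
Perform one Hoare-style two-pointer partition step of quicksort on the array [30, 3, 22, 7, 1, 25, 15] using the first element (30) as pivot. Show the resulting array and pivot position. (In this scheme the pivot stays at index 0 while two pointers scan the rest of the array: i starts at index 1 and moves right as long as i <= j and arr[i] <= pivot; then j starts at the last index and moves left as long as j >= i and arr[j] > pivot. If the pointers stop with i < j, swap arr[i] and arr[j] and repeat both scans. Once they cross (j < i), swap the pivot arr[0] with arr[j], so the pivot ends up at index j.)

Hoare-style two-pointer partition with pivot = 30:

Initial array: [30, 3, 22, 7, 1, 25, 15]

Pointers start at i = 1, j = 6.
i ends at 7, j ends at 6: the pointers have crossed (j < i), so scanning stops.

Swap pivot arr[0] with arr[6] to place pivot at position 6: [15, 3, 22, 7, 1, 25, 30]
Pivot position: 6

After partitioning with pivot 30, the array becomes [15, 3, 22, 7, 1, 25, 30]. The pivot is placed at index 6. All elements to the left of the pivot are <= 30, and all elements to the right are > 30.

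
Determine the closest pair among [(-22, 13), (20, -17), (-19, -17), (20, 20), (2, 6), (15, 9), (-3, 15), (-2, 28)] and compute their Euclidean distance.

Computing all pairwise distances among 8 points:

d((-22, 13), (20, -17)) = 51.614
d((-22, 13), (-19, -17)) = 30.1496
d((-22, 13), (20, 20)) = 42.5793
d((-22, 13), (2, 6)) = 25.0
d((-22, 13), (15, 9)) = 37.2156
d((-22, 13), (-3, 15)) = 19.105
d((-22, 13), (-2, 28)) = 25.0
d((20, -17), (-19, -17)) = 39.0
d((20, -17), (20, 20)) = 37.0
d((20, -17), (2, 6)) = 29.2062
d((20, -17), (15, 9)) = 26.4764
d((20, -17), (-3, 15)) = 39.4081
d((20, -17), (-2, 28)) = 50.0899
d((-19, -17), (20, 20)) = 53.7587
d((-19, -17), (2, 6)) = 31.1448
d((-19, -17), (15, 9)) = 42.8019
d((-19, -17), (-3, 15)) = 35.7771
d((-19, -17), (-2, 28)) = 48.1041
d((20, 20), (2, 6)) = 22.8035
d((20, 20), (15, 9)) = 12.083
d((20, 20), (-3, 15)) = 23.5372
d((20, 20), (-2, 28)) = 23.4094
d((2, 6), (15, 9)) = 13.3417
d((2, 6), (-3, 15)) = 10.2956 <-- minimum
d((2, 6), (-2, 28)) = 22.3607
d((15, 9), (-3, 15)) = 18.9737
d((15, 9), (-2, 28)) = 25.4951
d((-3, 15), (-2, 28)) = 13.0384

Closest pair: (2, 6) and (-3, 15) with distance 10.2956

The closest pair is (2, 6) and (-3, 15) with Euclidean distance 10.2956. For 8 points, brute-force pairwise comparison is shown above. For large n, the divide-and-conquer algorithm (sort by x, recurse on halves, check the dividing strip) achieves O(n log n).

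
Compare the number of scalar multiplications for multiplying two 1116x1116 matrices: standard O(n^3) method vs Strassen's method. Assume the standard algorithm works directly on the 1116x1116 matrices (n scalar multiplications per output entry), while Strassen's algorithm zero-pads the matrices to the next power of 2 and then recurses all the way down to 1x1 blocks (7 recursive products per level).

Matrix multiplication for 1116x1116 matrices:

Strassen's algorithm requires power-of-2 dimensions. Pad 1116x1116 to 2048x2048 (next power of 2).

Standard algorithm: 1116^3 = 1389928896 multiplications
Strassen's algorithm: 7^(log2(2048)) = 7^11 = 1977326743 multiplications
Difference: 1389928896 - 1977326743 = -587397847 (Strassen uses MORE here due to padding overhead — for small or just-over-power-of-2 n, padding can outweigh the per-level savings)

Standard: 1389928896 multiplications (1116^3). Strassen: 1977326743 multiplications (7^11, after padding to 2048x2048). Strassen reduces 8 recursive multiplications to 7 at each level.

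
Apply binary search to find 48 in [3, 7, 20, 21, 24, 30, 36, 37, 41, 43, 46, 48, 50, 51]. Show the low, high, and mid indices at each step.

Binary search for 48 in [3, 7, 20, 21, 24, 30, 36, 37, 41, 43, 46, 48, 50, 51]:

lo=0, hi=13, mid=6, arr[mid]=36 -> 36 < 48, search right half
lo=7, hi=13, mid=10, arr[mid]=46 -> 46 < 48, search right half
lo=11, hi=13, mid=12, arr[mid]=50 -> 50 > 48, search left half
lo=11, hi=11, mid=11, arr[mid]=48 -> Found target at index 11!

Binary search finds 48 at index 11 after 4 comparisons. The search repeatedly halves the search space by comparing with the middle element.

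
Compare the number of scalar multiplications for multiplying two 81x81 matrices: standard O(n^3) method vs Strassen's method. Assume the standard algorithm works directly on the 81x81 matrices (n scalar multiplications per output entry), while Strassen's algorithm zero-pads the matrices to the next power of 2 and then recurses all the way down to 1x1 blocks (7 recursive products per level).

Matrix multiplication for 81x81 matrices:

Strassen's algorithm requires power-of-2 dimensions. Pad 81x81 to 128x128 (next power of 2).

Standard algorithm: 81^3 = 531441 multiplications
Strassen's algorithm: 7^(log2(128)) = 7^7 = 823543 multiplications
Difference: 531441 - 823543 = -292102 (Strassen uses MORE here due to padding overhead — for small or just-over-power-of-2 n, padding can outweigh the per-level savings)

Standard: 531441 multiplications (81^3). Strassen: 823543 multiplications (7^7, after padding to 128x128). Strassen reduces 8 recursive multiplications to 7 at each level.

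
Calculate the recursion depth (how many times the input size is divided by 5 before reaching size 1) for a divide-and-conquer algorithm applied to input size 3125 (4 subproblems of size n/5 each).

For divide and conquer with division factor 5:

Problem sizes at each level:
Level 0: 3125
Level 1: 625
Level 2: 125
Level 3: 25
Level 4: 5
Level 5: 1

The root is level 0 and the size-1 base case is level 5 (the tree spans levels 0 through 5, i.e. 6 levels counting the root), so the depth is the number of divisions: log_5(3125) = 5

The recursion tree depth is log_5(3125) = 5. At each level, the problem size is divided by 5, so it takes 5 divisions to reduce to a base case of size 1. The algorithm makes 4 recursive calls at each level.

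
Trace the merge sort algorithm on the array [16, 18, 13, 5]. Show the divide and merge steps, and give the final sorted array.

Merge sort trace:

Split: [16, 18, 13, 5] -> [16, 18] and [13, 5]
  Split: [16, 18] -> [16] and [18]
  Merge: [16] + [18] -> [16, 18]
  Split: [13, 5] -> [13] and [5]
  Merge: [13] + [5] -> [5, 13]
Merge: [16, 18] + [5, 13] -> [5, 13, 16, 18]

Final sorted array: [5, 13, 16, 18]

The merge sort proceeds by recursively splitting the array and merging sorted halves.
After all merges, the sorted array is [5, 13, 16, 18].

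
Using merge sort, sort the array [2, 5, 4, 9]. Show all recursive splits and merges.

Merge sort trace:

Split: [2, 5, 4, 9] -> [2, 5] and [4, 9]
  Split: [2, 5] -> [2] and [5]
  Merge: [2] + [5] -> [2, 5]
  Split: [4, 9] -> [4] and [9]
  Merge: [4] + [9] -> [4, 9]
Merge: [2, 5] + [4, 9] -> [2, 4, 5, 9]

Final sorted array: [2, 4, 5, 9]

The merge sort proceeds by recursively splitting the array and merging sorted halves.
After all merges, the sorted array is [2, 4, 5, 9].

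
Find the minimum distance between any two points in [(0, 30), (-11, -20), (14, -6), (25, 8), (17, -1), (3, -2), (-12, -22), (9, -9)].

Computing all pairwise distances among 8 points:

d((0, 30), (-11, -20)) = 51.1957
d((0, 30), (14, -6)) = 38.6264
d((0, 30), (25, 8)) = 33.3017
d((0, 30), (17, -1)) = 35.3553
d((0, 30), (3, -2)) = 32.1403
d((0, 30), (-12, -22)) = 53.3667
d((0, 30), (9, -9)) = 40.025
d((-11, -20), (14, -6)) = 28.6531
d((-11, -20), (25, 8)) = 45.607
d((-11, -20), (17, -1)) = 33.8378
d((-11, -20), (3, -2)) = 22.8035
d((-11, -20), (-12, -22)) = 2.2361 <-- minimum
d((-11, -20), (9, -9)) = 22.8254
d((14, -6), (25, 8)) = 17.8045
d((14, -6), (17, -1)) = 5.831
d((14, -6), (3, -2)) = 11.7047
d((14, -6), (-12, -22)) = 30.5287
d((14, -6), (9, -9)) = 5.831
d((25, 8), (17, -1)) = 12.0416
d((25, 8), (3, -2)) = 24.1661
d((25, 8), (-12, -22)) = 47.634
d((25, 8), (9, -9)) = 23.3452
d((17, -1), (3, -2)) = 14.0357
d((17, -1), (-12, -22)) = 35.805
d((17, -1), (9, -9)) = 11.3137
d((3, -2), (-12, -22)) = 25.0
d((3, -2), (9, -9)) = 9.2195
d((-12, -22), (9, -9)) = 24.6982

Closest pair: (-11, -20) and (-12, -22) with distance 2.2361

The closest pair is (-11, -20) and (-12, -22) with Euclidean distance 2.2361. For 8 points, brute-force pairwise comparison is shown above. For large n, the divide-and-conquer algorithm (sort by x, recurse on halves, check the dividing strip) achieves O(n log n).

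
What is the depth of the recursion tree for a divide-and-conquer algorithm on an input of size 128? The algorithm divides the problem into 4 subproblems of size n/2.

For divide and conquer with division factor 2:

Problem sizes at each level:
Level 0: 128
Level 1: 64
Level 2: 32
Level 3: 16
Level 4: 8
Level 5: 4
Level 6: 2
Level 7: 1

The root is level 0 and the size-1 base case is level 7 (the tree spans levels 0 through 7, i.e. 8 levels counting the root), so the depth is the number of divisions: log_2(128) = 7

The recursion tree depth is log_2(128) = 7. At each level, the problem size is divided by 2, so it takes 7 divisions to reduce to a base case of size 1. The algorithm makes 4 recursive calls at each level.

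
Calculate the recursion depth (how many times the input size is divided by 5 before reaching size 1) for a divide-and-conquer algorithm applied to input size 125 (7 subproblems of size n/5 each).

For divide and conquer with division factor 5:

Problem sizes at each level:
Level 0: 125
Level 1: 25
Level 2: 5
Level 3: 1

The root is level 0 and the size-1 base case is level 3 (the tree spans levels 0 through 3, i.e. 4 levels counting the root), so the depth is the number of divisions: log_5(125) = 3

The recursion tree depth is log_5(125) = 3. At each level, the problem size is divided by 5, so it takes 3 divisions to reduce to a base case of size 1. The algorithm makes 7 recursive calls at each level.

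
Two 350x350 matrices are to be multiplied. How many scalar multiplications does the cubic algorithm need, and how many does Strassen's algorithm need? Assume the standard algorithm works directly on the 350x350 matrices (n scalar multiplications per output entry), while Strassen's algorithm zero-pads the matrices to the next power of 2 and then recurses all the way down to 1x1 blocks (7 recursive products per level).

Matrix multiplication for 350x350 matrices:

Strassen's algorithm requires power-of-2 dimensions. Pad 350x350 to 512x512 (next power of 2).

Standard algorithm: 350^3 = 42875000 multiplications
Strassen's algorithm: 7^(log2(512)) = 7^9 = 40353607 multiplications
Savings: 42875000 - 40353607 = 2521393 multiplications

Standard: 42875000 multiplications (350^3). Strassen: 40353607 multiplications (7^9, after padding to 512x512). Strassen reduces 8 recursive multiplications to 7 at each level.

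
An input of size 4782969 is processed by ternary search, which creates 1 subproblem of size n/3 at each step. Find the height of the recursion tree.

For divide and conquer with division factor 3:

Problem sizes at each level:
Level 0: 4782969
Level 1: 1594323
Level 2: 531441
Level 3: 177147
Level 4: 59049
Level 5: 19683
Level 6: 6561
Level 7: 2187
Level 8: 729
Level 9: 243
Level 10: 81
Level 11: 27
Level 12: 9
Level 13: 3
Level 14: 1

The root is level 0 and the size-1 base case is level 14 (the tree spans levels 0 through 14, i.e. 15 levels counting the root), so the depth is the number of divisions: log_3(4782969) = 14

The recursion tree depth is log_3(4782969) = 14. At each level, the problem size is divided by 3, so it takes 14 divisions to reduce to a base case of size 1. The algorithm makes 1 recursive call at each level.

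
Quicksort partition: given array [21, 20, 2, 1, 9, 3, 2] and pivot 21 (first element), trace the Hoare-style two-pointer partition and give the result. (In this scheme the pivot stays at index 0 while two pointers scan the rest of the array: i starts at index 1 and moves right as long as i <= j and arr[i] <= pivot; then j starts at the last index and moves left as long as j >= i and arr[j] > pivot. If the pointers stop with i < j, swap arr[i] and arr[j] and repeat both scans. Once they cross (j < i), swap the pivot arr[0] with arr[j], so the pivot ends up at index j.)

Hoare-style two-pointer partition with pivot = 21:

Initial array: [21, 20, 2, 1, 9, 3, 2]

Pointers start at i = 1, j = 6.
i ends at 7, j ends at 6: the pointers have crossed (j < i), so scanning stops.

Swap pivot arr[0] with arr[6] to place pivot at position 6: [2, 20, 2, 1, 9, 3, 21]
Pivot position: 6

After partitioning with pivot 21, the array becomes [2, 20, 2, 1, 9, 3, 21]. The pivot is placed at index 6. All elements to the left of the pivot are <= 21, and all elements to the right are > 21.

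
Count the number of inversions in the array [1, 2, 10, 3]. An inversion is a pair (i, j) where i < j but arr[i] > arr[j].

Finding inversions in [1, 2, 10, 3]:

(2, 3): arr[2]=10 > arr[3]=3

Total inversions: 1

The array has 1 inversion(s): (2,3). Each pair (i,j) satisfies i < j and arr[i] > arr[j].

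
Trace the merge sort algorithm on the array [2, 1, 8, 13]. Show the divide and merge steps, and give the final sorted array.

Merge sort trace:

Split: [2, 1, 8, 13] -> [2, 1] and [8, 13]
  Split: [2, 1] -> [2] and [1]
  Merge: [2] + [1] -> [1, 2]
  Split: [8, 13] -> [8] and [13]
  Merge: [8] + [13] -> [8, 13]
Merge: [1, 2] + [8, 13] -> [1, 2, 8, 13]

Final sorted array: [1, 2, 8, 13]

The merge sort proceeds by recursively splitting the array and merging sorted halves.
After all merges, the sorted array is [1, 2, 8, 13].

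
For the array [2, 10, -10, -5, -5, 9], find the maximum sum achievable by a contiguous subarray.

Using Kadane's algorithm on [2, 10, -10, -5, -5, 9]:

Scanning through the array:
Position 1 (value 10): max_ending_here = 12, max_so_far = 12
Position 2 (value -10): max_ending_here = 2, max_so_far = 12
Position 3 (value -5): max_ending_here = -3, max_so_far = 12
Position 4 (value -5): max_ending_here = -5, max_so_far = 12
Position 5 (value 9): max_ending_here = 9, max_so_far = 12

Maximum subarray: [2, 10]
Maximum sum: 12

The maximum subarray is [2, 10] with sum 12. This subarray runs from index 0 to index 1.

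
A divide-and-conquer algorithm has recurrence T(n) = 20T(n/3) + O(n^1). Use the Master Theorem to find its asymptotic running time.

Master Theorem for T(n) = 20T(n/3) + O(n^1):

a = 20, b = 3, c = 1
log_b(a) = log_3(20) = 2.7268

Case 1: c = 1 < log_3(20) = 2.7268
T(n) = O(n^(log_3 20))

For T(n) = 20T(n/3) + O(n^1): log_3(20) = 2.7268. This is Case 1 of the Master Theorem (c < log_b(a), work dominated by leaves), giving O(n^(log_3 20)).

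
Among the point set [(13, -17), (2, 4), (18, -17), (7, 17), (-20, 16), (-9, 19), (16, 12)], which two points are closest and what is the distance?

Computing all pairwise distances among 7 points:

d((13, -17), (2, 4)) = 23.7065
d((13, -17), (18, -17)) = 5.0 <-- minimum
d((13, -17), (7, 17)) = 34.5254
d((13, -17), (-20, 16)) = 46.669
d((13, -17), (-9, 19)) = 42.19
d((13, -17), (16, 12)) = 29.1548
d((2, 4), (18, -17)) = 26.4008
d((2, 4), (7, 17)) = 13.9284
d((2, 4), (-20, 16)) = 25.0599
d((2, 4), (-9, 19)) = 18.6011
d((2, 4), (16, 12)) = 16.1245
d((18, -17), (7, 17)) = 35.7351
d((18, -17), (-20, 16)) = 50.3289
d((18, -17), (-9, 19)) = 45.0
d((18, -17), (16, 12)) = 29.0689
d((7, 17), (-20, 16)) = 27.0185
d((7, 17), (-9, 19)) = 16.1245
d((7, 17), (16, 12)) = 10.2956
d((-20, 16), (-9, 19)) = 11.4018
d((-20, 16), (16, 12)) = 36.2215
d((-9, 19), (16, 12)) = 25.9615

Closest pair: (13, -17) and (18, -17) with distance 5.0

The closest pair is (13, -17) and (18, -17) with Euclidean distance 5.0. For 7 points, brute-force pairwise comparison is shown above. For large n, the divide-and-conquer algorithm (sort by x, recurse on halves, check the dividing strip) achieves O(n log n).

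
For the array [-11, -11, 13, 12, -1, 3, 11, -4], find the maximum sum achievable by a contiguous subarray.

Using Kadane's algorithm on [-11, -11, 13, 12, -1, 3, 11, -4]:

Scanning through the array:
Position 1 (value -11): max_ending_here = -11, max_so_far = -11
Position 2 (value 13): max_ending_here = 13, max_so_far = 13
Position 3 (value 12): max_ending_here = 25, max_so_far = 25
Position 4 (value -1): max_ending_here = 24, max_so_far = 25
Position 5 (value 3): max_ending_here = 27, max_so_far = 27
Position 6 (value 11): max_ending_here = 38, max_so_far = 38
Position 7 (value -4): max_ending_here = 34, max_so_far = 38

Maximum subarray: [13, 12, -1, 3, 11]
Maximum sum: 38

The maximum subarray is [13, 12, -1, 3, 11] with sum 38. This subarray runs from index 2 to index 6.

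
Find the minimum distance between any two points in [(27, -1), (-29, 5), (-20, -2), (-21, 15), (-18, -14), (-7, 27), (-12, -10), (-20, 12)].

Computing all pairwise distances among 8 points:

d((27, -1), (-29, 5)) = 56.3205
d((27, -1), (-20, -2)) = 47.0106
d((27, -1), (-21, 15)) = 50.5964
d((27, -1), (-18, -14)) = 46.8402
d((27, -1), (-7, 27)) = 44.0454
d((27, -1), (-12, -10)) = 40.025
d((27, -1), (-20, 12)) = 48.7647
d((-29, 5), (-20, -2)) = 11.4018
d((-29, 5), (-21, 15)) = 12.8062
d((-29, 5), (-18, -14)) = 21.9545
d((-29, 5), (-7, 27)) = 31.1127
d((-29, 5), (-12, -10)) = 22.6716
d((-29, 5), (-20, 12)) = 11.4018
d((-20, -2), (-21, 15)) = 17.0294
d((-20, -2), (-18, -14)) = 12.1655
d((-20, -2), (-7, 27)) = 31.7805
d((-20, -2), (-12, -10)) = 11.3137
d((-20, -2), (-20, 12)) = 14.0
d((-21, 15), (-18, -14)) = 29.1548
d((-21, 15), (-7, 27)) = 18.4391
d((-21, 15), (-12, -10)) = 26.5707
d((-21, 15), (-20, 12)) = 3.1623 <-- minimum
d((-18, -14), (-7, 27)) = 42.45
d((-18, -14), (-12, -10)) = 7.2111
d((-18, -14), (-20, 12)) = 26.0768
d((-7, 27), (-12, -10)) = 37.3363
d((-7, 27), (-20, 12)) = 19.8494
d((-12, -10), (-20, 12)) = 23.4094

Closest pair: (-21, 15) and (-20, 12) with distance 3.1623

The closest pair is (-21, 15) and (-20, 12) with Euclidean distance 3.1623. For 8 points, brute-force pairwise comparison is shown above. For large n, the divide-and-conquer algorithm (sort by x, recurse on halves, check the dividing strip) achieves O(n log n).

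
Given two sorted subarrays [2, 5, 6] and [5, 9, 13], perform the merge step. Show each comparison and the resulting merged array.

Merging process:

Compare 2 vs 5: take 2 from left. Merged: [2]
Compare 5 vs 5: take 5 from left. Merged: [2, 5]
Compare 6 vs 5: take 5 from right. Merged: [2, 5, 5]
Compare 6 vs 9: take 6 from left. Merged: [2, 5, 5, 6]
Append remaining from right: [9, 13]. Merged: [2, 5, 5, 6, 9, 13]

Final merged array: [2, 5, 5, 6, 9, 13]
Total comparisons: 4

The merged array is [2, 5, 5, 6, 9, 13], requiring 4 comparisons. The merge step runs in O(n) time where n is the total number of elements.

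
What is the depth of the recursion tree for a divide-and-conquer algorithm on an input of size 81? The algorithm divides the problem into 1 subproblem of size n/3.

For divide and conquer with division factor 3:

Problem sizes at each level:
Level 0: 81
Level 1: 27
Level 2: 9
Level 3: 3
Level 4: 1

The root is level 0 and the size-1 base case is level 4 (the tree spans levels 0 through 4, i.e. 5 levels counting the root), so the depth is the number of divisions: log_3(81) = 4

The recursion tree depth is log_3(81) = 4. At each level, the problem size is divided by 3, so it takes 4 divisions to reduce to a base case of size 1. The algorithm makes 1 recursive call at each level.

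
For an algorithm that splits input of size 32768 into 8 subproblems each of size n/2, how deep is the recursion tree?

For divide and conquer with division factor 2:

Problem sizes at each level:
Level 0: 32768
Level 1: 16384
Level 2: 8192
Level 3: 4096
Level 4: 2048
Level 5: 1024
Level 6: 512
Level 7: 256
Level 8: 128
Level 9: 64
Level 10: 32
Level 11: 16
Level 12: 8
Level 13: 4
Level 14: 2
Level 15: 1

The root is level 0 and the size-1 base case is level 15 (the tree spans levels 0 through 15, i.e. 16 levels counting the root), so the depth is the number of divisions: log_2(32768) = 15

The recursion tree depth is log_2(32768) = 15. At each level, the problem size is divided by 2, so it takes 15 divisions to reduce to a base case of size 1. The algorithm makes 8 recursive calls at each level.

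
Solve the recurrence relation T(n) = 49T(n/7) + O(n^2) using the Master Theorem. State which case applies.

Master Theorem for T(n) = 49T(n/7) + O(n^2):

a = 49, b = 7, c = 2
log_b(a) = log_7(49) = 2.0000

Case 2: c = 2 = log_7(49) = 2.0000
T(n) = O(n^2 log n) = O(n^2 log n)

For T(n) = 49T(n/7) + O(n^2): log_7(49) = 2.0000. This is Case 2 of the Master Theorem (c = log_b(a), equal work at all levels), giving O(n^2 log n).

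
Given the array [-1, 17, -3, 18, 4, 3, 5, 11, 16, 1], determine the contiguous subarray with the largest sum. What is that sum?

Using Kadane's algorithm on [-1, 17, -3, 18, 4, 3, 5, 11, 16, 1]:

Scanning through the array:
Position 1 (value 17): max_ending_here = 17, max_so_far = 17
Position 2 (value -3): max_ending_here = 14, max_so_far = 17
Position 3 (value 18): max_ending_here = 32, max_so_far = 32
Position 4 (value 4): max_ending_here = 36, max_so_far = 36
Position 5 (value 3): max_ending_here = 39, max_so_far = 39
Position 6 (value 5): max_ending_here = 44, max_so_far = 44
Position 7 (value 11): max_ending_here = 55, max_so_far = 55
Position 8 (value 16): max_ending_here = 71, max_so_far = 71
Position 9 (value 1): max_ending_here = 72, max_so_far = 72

Maximum subarray: [17, -3, 18, 4, 3, 5, 11, 16, 1]
Maximum sum: 72

The maximum subarray is [17, -3, 18, 4, 3, 5, 11, 16, 1] with sum 72. This subarray runs from index 1 to index 9.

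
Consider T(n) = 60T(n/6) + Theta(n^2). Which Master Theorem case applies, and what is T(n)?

Master Theorem for T(n) = 60T(n/6) + O(n^2):

a = 60, b = 6, c = 2
log_b(a) = log_6(60) = 2.2851

Case 1: c = 2 < log_6(60) = 2.2851
T(n) = O(n^(log_6 60))

For T(n) = 60T(n/6) + O(n^2): log_6(60) = 2.2851. This is Case 1 of the Master Theorem (c < log_b(a), work dominated by leaves), giving O(n^(log_6 60)).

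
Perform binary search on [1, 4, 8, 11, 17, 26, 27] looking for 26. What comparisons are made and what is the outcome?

Binary search for 26 in [1, 4, 8, 11, 17, 26, 27]:

lo=0, hi=6, mid=3, arr[mid]=11 -> 11 < 26, search right half
lo=4, hi=6, mid=5, arr[mid]=26 -> Found target at index 5!

Binary search finds 26 at index 5 after 2 comparisons. The search repeatedly halves the search space by comparing with the middle element.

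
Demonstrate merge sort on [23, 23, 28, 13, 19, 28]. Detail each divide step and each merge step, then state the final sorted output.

Merge sort trace:

Split: [23, 23, 28, 13, 19, 28] -> [23, 23, 28] and [13, 19, 28]
  Split: [23, 23, 28] -> [23] and [23, 28]
    Split: [23, 28] -> [23] and [28]
    Merge: [23] + [28] -> [23, 28]
  Merge: [23] + [23, 28] -> [23, 23, 28]
  Split: [13, 19, 28] -> [13] and [19, 28]
    Split: [19, 28] -> [19] and [28]
    Merge: [19] + [28] -> [19, 28]
  Merge: [13] + [19, 28] -> [13, 19, 28]
Merge: [23, 23, 28] + [13, 19, 28] -> [13, 19, 23, 23, 28, 28]

Final sorted array: [13, 19, 23, 23, 28, 28]

The merge sort proceeds by recursively splitting the array and merging sorted halves.
After all merges, the sorted array is [13, 19, 23, 23, 28, 28].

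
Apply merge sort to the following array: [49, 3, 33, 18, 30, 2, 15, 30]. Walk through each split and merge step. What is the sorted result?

Merge sort trace:

Split: [49, 3, 33, 18, 30, 2, 15, 30] -> [49, 3, 33, 18] and [30, 2, 15, 30]
  Split: [49, 3, 33, 18] -> [49, 3] and [33, 18]
    Split: [49, 3] -> [49] and [3]
    Merge: [49] + [3] -> [3, 49]
    Split: [33, 18] -> [33] and [18]
    Merge: [33] + [18] -> [18, 33]
  Merge: [3, 49] + [18, 33] -> [3, 18, 33, 49]
  Split: [30, 2, 15, 30] -> [30, 2] and [15, 30]
    Split: [30, 2] -> [30] and [2]
    Merge: [30] + [2] -> [2, 30]
    Split: [15, 30] -> [15] and [30]
    Merge: [15] + [30] -> [15, 30]
  Merge: [2, 30] + [15, 30] -> [2, 15, 30, 30]
Merge: [3, 18, 33, 49] + [2, 15, 30, 30] -> [2, 3, 15, 18, 30, 30, 33, 49]

Final sorted array: [2, 3, 15, 18, 30, 30, 33, 49]

The merge sort proceeds by recursively splitting the array and merging sorted halves.
After all merges, the sorted array is [2, 3, 15, 18, 30, 30, 33, 49].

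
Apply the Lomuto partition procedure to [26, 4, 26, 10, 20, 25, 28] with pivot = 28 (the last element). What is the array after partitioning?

Lomuto partition with pivot = 28:

Initial array: [26, 4, 26, 10, 20, 25, 28]

arr[0]=26 <= 28: swap with position 0, array becomes [26, 4, 26, 10, 20, 25, 28]
arr[1]=4 <= 28: swap with position 1, array becomes [26, 4, 26, 10, 20, 25, 28]
arr[2]=26 <= 28: swap with position 2, array becomes [26, 4, 26, 10, 20, 25, 28]
arr[3]=10 <= 28: swap with position 3, array becomes [26, 4, 26, 10, 20, 25, 28]
arr[4]=20 <= 28: swap with position 4, array becomes [26, 4, 26, 10, 20, 25, 28]
arr[5]=25 <= 28: swap with position 5, array becomes [26, 4, 26, 10, 20, 25, 28]

Place pivot at position 6: [26, 4, 26, 10, 20, 25, 28]
Pivot position: 6

After partitioning with pivot 28, the array becomes [26, 4, 26, 10, 20, 25, 28]. The pivot is placed at index 6. All elements to the left of the pivot are <= 28, and all elements to the right are > 28.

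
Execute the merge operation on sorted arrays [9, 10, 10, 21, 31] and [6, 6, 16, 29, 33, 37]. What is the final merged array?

Merging process:

Compare 9 vs 6: take 6 from right. Merged: [6]
Compare 9 vs 6: take 6 from right. Merged: [6, 6]
Compare 9 vs 16: take 9 from left. Merged: [6, 6, 9]
Compare 10 vs 16: take 10 from left. Merged: [6, 6, 9, 10]
Compare 10 vs 16: take 10 from left. Merged: [6, 6, 9, 10, 10]
Compare 21 vs 16: take 16 from right. Merged: [6, 6, 9, 10, 10, 16]
Compare 21 vs 29: take 21 from left. Merged: [6, 6, 9, 10, 10, 16, 21]
Compare 31 vs 29: take 29 from right. Merged: [6, 6, 9, 10, 10, 16, 21, 29]
Compare 31 vs 33: take 31 from left. Merged: [6, 6, 9, 10, 10, 16, 21, 29, 31]
Append remaining from right: [33, 37]. Merged: [6, 6, 9, 10, 10, 16, 21, 29, 31, 33, 37]

Final merged array: [6, 6, 9, 10, 10, 16, 21, 29, 31, 33, 37]
Total comparisons: 9

The merged array is [6, 6, 9, 10, 10, 16, 21, 29, 31, 33, 37], requiring 9 comparisons. The merge step runs in O(n) time where n is the total number of elements.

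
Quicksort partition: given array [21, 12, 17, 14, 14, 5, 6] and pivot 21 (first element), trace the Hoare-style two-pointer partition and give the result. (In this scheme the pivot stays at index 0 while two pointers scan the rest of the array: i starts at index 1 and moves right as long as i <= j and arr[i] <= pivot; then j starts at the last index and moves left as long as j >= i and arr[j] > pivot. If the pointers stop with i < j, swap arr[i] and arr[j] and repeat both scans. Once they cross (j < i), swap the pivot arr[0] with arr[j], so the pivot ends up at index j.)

Hoare-style two-pointer partition with pivot = 21:

Initial array: [21, 12, 17, 14, 14, 5, 6]

Pointers start at i = 1, j = 6.
i ends at 7, j ends at 6: the pointers have crossed (j < i), so scanning stops.

Swap pivot arr[0] with arr[6] to place pivot at position 6: [6, 12, 17, 14, 14, 5, 21]
Pivot position: 6

After partitioning with pivot 21, the array becomes [6, 12, 17, 14, 14, 5, 21]. The pivot is placed at index 6. All elements to the left of the pivot are <= 21, and all elements to the right are > 21.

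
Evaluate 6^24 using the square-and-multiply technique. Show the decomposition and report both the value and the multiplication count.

Computing 6^24 by squaring (build up from 6^1; each line after the first costs one multiplication):

6^1 = 6
6^2 = (6^1)^2 = 6^2 = 36
6^3 = 6 * 6^2 = 6 * 36 = 216
6^6 = (6^3)^2 = 216^2 = 46656
6^12 = (6^6)^2 = 46656^2 = 2176782336
6^24 = (6^12)^2 = 2176782336^2 = 4738381338321616896

Result: 4738381338321616896
Multiplications needed: 5 (5 lines after 6^1)

6^24 = 4738381338321616896. Using exponentiation by squaring, this requires 5 multiplications. The key idea: if the exponent is even, square the half-power; if odd, multiply by the base once.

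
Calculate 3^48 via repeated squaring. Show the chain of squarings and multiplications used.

Computing 3^48 by squaring (build up from 3^1; each line after the first costs one multiplication):

3^1 = 3
3^2 = (3^1)^2 = 3^2 = 9
3^3 = 3 * 3^2 = 3 * 9 = 27
3^6 = (3^3)^2 = 27^2 = 729
3^12 = (3^6)^2 = 729^2 = 531441
3^24 = (3^12)^2 = 531441^2 = 282429536481
3^48 = (3^24)^2 = 282429536481^2 = 79766443076872509863361

Result: 79766443076872509863361
Multiplications needed: 6 (6 lines after 3^1)

3^48 = 79766443076872509863361. Using exponentiation by squaring, this requires 6 multiplications. The key idea: if the exponent is even, square the half-power; if odd, multiply by the base once.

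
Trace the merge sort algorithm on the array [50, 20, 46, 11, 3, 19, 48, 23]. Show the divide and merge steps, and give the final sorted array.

Merge sort trace:

Split: [50, 20, 46, 11, 3, 19, 48, 23] -> [50, 20, 46, 11] and [3, 19, 48, 23]
  Split: [50, 20, 46, 11] -> [50, 20] and [46, 11]
    Split: [50, 20] -> [50] and [20]
    Merge: [50] + [20] -> [20, 50]
    Split: [46, 11] -> [46] and [11]
    Merge: [46] + [11] -> [11, 46]
  Merge: [20, 50] + [11, 46] -> [11, 20, 46, 50]
  Split: [3, 19, 48, 23] -> [3, 19] and [48, 23]
    Split: [3, 19] -> [3] and [19]
    Merge: [3] + [19] -> [3, 19]
    Split: [48, 23] -> [48] and [23]
    Merge: [48] + [23] -> [23, 48]
  Merge: [3, 19] + [23, 48] -> [3, 19, 23, 48]
Merge: [11, 20, 46, 50] + [3, 19, 23, 48] -> [3, 11, 19, 20, 23, 46, 48, 50]

Final sorted array: [3, 11, 19, 20, 23, 46, 48, 50]

The merge sort proceeds by recursively splitting the array and merging sorted halves.
After all merges, the sorted array is [3, 11, 19, 20, 23, 46, 48, 50].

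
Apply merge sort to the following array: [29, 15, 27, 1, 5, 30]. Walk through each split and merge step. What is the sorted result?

Merge sort trace:

Split: [29, 15, 27, 1, 5, 30] -> [29, 15, 27] and [1, 5, 30]
  Split: [29, 15, 27] -> [29] and [15, 27]
    Split: [15, 27] -> [15] and [27]
    Merge: [15] + [27] -> [15, 27]
  Merge: [29] + [15, 27] -> [15, 27, 29]
  Split: [1, 5, 30] -> [1] and [5, 30]
    Split: [5, 30] -> [5] and [30]
    Merge: [5] + [30] -> [5, 30]
  Merge: [1] + [5, 30] -> [1, 5, 30]
Merge: [15, 27, 29] + [1, 5, 30] -> [1, 5, 15, 27, 29, 30]

Final sorted array: [1, 5, 15, 27, 29, 30]

The merge sort proceeds by recursively splitting the array and merging sorted halves.
After all merges, the sorted array is [1, 5, 15, 27, 29, 30].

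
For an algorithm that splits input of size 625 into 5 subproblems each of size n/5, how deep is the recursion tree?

For divide and conquer with division factor 5:

Problem sizes at each level:
Level 0: 625
Level 1: 125
Level 2: 25
Level 3: 5
Level 4: 1

The root is level 0 and the size-1 base case is level 4 (the tree spans levels 0 through 4, i.e. 5 levels counting the root), so the depth is the number of divisions: log_5(625) = 4

The recursion tree depth is log_5(625) = 4. At each level, the problem size is divided by 5, so it takes 4 divisions to reduce to a base case of size 1. The algorithm makes 5 recursive calls at each level.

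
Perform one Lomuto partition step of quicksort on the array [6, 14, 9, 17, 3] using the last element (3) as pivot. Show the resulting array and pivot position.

Lomuto partition with pivot = 3:

Initial array: [6, 14, 9, 17, 3]

arr[0]=6 > 3: no swap
arr[1]=14 > 3: no swap
arr[2]=9 > 3: no swap
arr[3]=17 > 3: no swap

Place pivot at position 0: [3, 14, 9, 17, 6]
Pivot position: 0

After partitioning with pivot 3, the array becomes [3, 14, 9, 17, 6]. The pivot is placed at index 0. All elements to the left of the pivot are <= 3, and all elements to the right are > 3.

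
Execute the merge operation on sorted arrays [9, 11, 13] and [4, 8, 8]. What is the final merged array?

Merging process:

Compare 9 vs 4: take 4 from right. Merged: [4]
Compare 9 vs 8: take 8 from right. Merged: [4, 8]
Compare 9 vs 8: take 8 from right. Merged: [4, 8, 8]
Append remaining from left: [9, 11, 13]. Merged: [4, 8, 8, 9, 11, 13]

Final merged array: [4, 8, 8, 9, 11, 13]
Total comparisons: 3

The merged array is [4, 8, 8, 9, 11, 13], requiring 3 comparisons. The merge step runs in O(n) time where n is the total number of elements.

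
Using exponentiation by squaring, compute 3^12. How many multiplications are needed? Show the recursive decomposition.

Computing 3^12 by squaring (build up from 3^1; each line after the first costs one multiplication):

3^1 = 3
3^2 = (3^1)^2 = 3^2 = 9
3^3 = 3 * 3^2 = 3 * 9 = 27
3^6 = (3^3)^2 = 27^2 = 729
3^12 = (3^6)^2 = 729^2 = 531441

Result: 531441
Multiplications needed: 4 (4 lines after 3^1)

3^12 = 531441. Using exponentiation by squaring, this requires 4 multiplications. The key idea: if the exponent is even, square the half-power; if odd, multiply by the base once.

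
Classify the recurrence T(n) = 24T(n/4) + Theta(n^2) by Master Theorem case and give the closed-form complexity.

Master Theorem for T(n) = 24T(n/4) + O(n^2):

a = 24, b = 4, c = 2
log_b(a) = log_4(24) = 2.2925

Case 1: c = 2 < log_4(24) = 2.2925
T(n) = O(n^(log_4 24))

For T(n) = 24T(n/4) + O(n^2): log_4(24) = 2.2925. This is Case 1 of the Master Theorem (c < log_b(a), work dominated by leaves), giving O(n^(log_4 24)).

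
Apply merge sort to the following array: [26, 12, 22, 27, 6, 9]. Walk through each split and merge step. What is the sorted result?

Merge sort trace:

Split: [26, 12, 22, 27, 6, 9] -> [26, 12, 22] and [27, 6, 9]
  Split: [26, 12, 22] -> [26] and [12, 22]
    Split: [12, 22] -> [12] and [22]
    Merge: [12] + [22] -> [12, 22]
  Merge: [26] + [12, 22] -> [12, 22, 26]
  Split: [27, 6, 9] -> [27] and [6, 9]
    Split: [6, 9] -> [6] and [9]
    Merge: [6] + [9] -> [6, 9]
  Merge: [27] + [6, 9] -> [6, 9, 27]
Merge: [12, 22, 26] + [6, 9, 27] -> [6, 9, 12, 22, 26, 27]

Final sorted array: [6, 9, 12, 22, 26, 27]

The merge sort proceeds by recursively splitting the array and merging sorted halves.
After all merges, the sorted array is [6, 9, 12, 22, 26, 27].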